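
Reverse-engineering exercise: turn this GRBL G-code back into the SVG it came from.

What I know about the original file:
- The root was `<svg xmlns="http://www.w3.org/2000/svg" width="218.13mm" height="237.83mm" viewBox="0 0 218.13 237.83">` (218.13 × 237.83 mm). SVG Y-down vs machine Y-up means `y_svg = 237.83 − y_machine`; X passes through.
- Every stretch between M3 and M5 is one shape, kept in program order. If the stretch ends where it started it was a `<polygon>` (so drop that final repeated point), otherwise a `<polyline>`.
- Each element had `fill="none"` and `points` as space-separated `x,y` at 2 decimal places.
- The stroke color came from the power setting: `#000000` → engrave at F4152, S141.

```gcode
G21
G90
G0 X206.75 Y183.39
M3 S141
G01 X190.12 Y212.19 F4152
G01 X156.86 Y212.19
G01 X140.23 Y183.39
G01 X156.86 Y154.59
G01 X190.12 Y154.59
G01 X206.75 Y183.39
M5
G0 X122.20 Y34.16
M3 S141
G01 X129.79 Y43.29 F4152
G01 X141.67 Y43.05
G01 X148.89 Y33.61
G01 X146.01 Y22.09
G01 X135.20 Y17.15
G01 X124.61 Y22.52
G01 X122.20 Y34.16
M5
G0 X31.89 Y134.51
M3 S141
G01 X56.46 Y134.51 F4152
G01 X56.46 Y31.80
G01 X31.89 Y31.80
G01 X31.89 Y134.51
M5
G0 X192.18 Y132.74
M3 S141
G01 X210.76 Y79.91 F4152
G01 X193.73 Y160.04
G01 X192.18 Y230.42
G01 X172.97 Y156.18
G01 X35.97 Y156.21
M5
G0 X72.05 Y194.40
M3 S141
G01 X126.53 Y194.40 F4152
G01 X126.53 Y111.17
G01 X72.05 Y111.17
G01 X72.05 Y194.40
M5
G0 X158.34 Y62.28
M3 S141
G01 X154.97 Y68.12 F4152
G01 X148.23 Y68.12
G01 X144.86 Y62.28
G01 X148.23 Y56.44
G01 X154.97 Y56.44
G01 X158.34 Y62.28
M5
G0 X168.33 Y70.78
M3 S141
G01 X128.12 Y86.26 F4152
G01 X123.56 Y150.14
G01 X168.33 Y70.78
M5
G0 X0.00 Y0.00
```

<svg xmlns="http://www.w3.org/2000/svg" width="218.13mm" height="237.83mm" viewBox="0 0 218.13 237.83">
  <polygon points="206.75,54.44 190.12,25.64 156.86,25.64 140.23,54.44 156.86,83.24 190.12,83.24" fill="none" stroke="#000000"/>
  <polygon points="122.20,203.67 129.79,194.54 141.67,194.78 148.89,204.22 146.01,215.74 135.20,220.68 124.61,215.31" fill="none" stroke="#000000"/>
  <polygon points="31.89,103.32 56.46,103.32 56.46,206.03 31.89,206.03" fill="none" stroke="#000000"/>
  <polyline points="192.18,105.09 210.76,157.92 193.73,77.79 192.18,7.41 172.97,81.65 35.97,81.62" fill="none" stroke="#000000"/>
  <polygon points="72.05,43.43 126.53,43.43 126.53,126.66 72.05,126.66" fill="none" stroke="#000000"/>
  <polygon points="158.34,175.55 154.97,169.71 148.23,169.71 144.86,175.55 148.23,181.39 154.97,181.39" fill="none" stroke="#000000"/>
  <polygon points="168.33,167.05 128.12,151.57 123.56,87.69" fill="none" stroke="#000000"/>
</svg>

Each laser-on run becomes one SVG element. Flip Y back into SVG space with y_svg = 237.83 − y_machine. Every run uses S141, so all elements get stroke `#000000` (engrave).

Run 1: The run returns to its start, so emit a `<polygon>` with points (Y-flipped): 206.75,54.44 190.12,25.64 156.86,25.64 140.23,54.44 156.86,83.24 190.12,83.24.

Run 2: The run returns to its start, so emit a `<polygon>` with points (Y-flipped): 122.20,203.67 129.79,194.54 141.67,194.78 148.89,204.22 146.01,215.74 135.20,220.68 124.61,215.31.

Run 3: The run returns to its start, so emit a `<polygon>` with points (Y-flipped): 31.89,103.32 56.46,103.32 56.46,206.03 31.89,206.03.

Run 4: The run is open, so emit a `<polyline>` with points (Y-flipped): 192.18,105.09 210.76,157.92 193.73,77.79 192.18,7.41 172.97,81.65 35.97,81.62.

Run 5: The run returns to its start, so emit a `<polygon>` with points (Y-flipped): 72.05,43.43 126.53,43.43 126.53,126.66 72.05,126.66.

Run 6: The run returns to its start, so emit a `<polygon>` with points (Y-flipped): 158.34,175.55 154.97,169.71 148.23,169.71 144.86,175.55 148.23,181.39 154.97,181.39.

Run 7: The run returns to its start, so emit a `<polygon>` with points (Y-flipped): 168.33,167.05 128.12,151.57 123.56,87.69.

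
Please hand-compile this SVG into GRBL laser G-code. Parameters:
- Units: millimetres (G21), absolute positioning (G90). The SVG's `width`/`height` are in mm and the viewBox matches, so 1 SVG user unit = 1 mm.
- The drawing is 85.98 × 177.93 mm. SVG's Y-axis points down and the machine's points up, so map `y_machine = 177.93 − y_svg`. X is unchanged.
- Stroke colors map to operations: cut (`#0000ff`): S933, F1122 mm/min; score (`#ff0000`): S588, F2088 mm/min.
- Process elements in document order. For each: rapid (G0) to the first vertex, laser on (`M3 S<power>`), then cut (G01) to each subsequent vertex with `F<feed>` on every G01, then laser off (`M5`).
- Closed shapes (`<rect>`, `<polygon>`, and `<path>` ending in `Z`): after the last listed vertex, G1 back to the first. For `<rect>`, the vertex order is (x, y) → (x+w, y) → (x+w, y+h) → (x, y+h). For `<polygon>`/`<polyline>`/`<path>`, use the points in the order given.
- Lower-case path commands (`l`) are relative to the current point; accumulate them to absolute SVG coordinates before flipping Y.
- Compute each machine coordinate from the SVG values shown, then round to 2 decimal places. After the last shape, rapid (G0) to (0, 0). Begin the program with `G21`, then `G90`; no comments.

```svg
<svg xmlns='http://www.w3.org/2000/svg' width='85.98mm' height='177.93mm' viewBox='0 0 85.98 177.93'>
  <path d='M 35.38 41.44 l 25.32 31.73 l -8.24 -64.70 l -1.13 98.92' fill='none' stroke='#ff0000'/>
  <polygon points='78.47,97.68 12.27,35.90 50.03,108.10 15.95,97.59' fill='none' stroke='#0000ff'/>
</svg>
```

1 u = 1 mm; y_m = 177.93 − y.

[1] `<path>` open polyline, #ff0000→score S588 F2088: (35.38,136.49) → (60.70,104.76) → (52.46,169.46) → (51.33,70.54)

[2] `<polygon>` closed polygon, #0000ff→cut S933 F1122: (78.47,80.25) → (12.27,142.03) → (50.03,69.83) → (15.95,80.34) → (78.47,80.25) (closed)

G21
G90
G0 X35.38 Y136.49
M3 S588
G01 X60.70 Y104.76 F2088
G01 X52.46 Y169.46 F2088
G01 X51.33 Y70.54 F2088
M5
G0 X78.47 Y80.25
M3 S933
G01 X12.27 Y142.03 F1122
G01 X50.03 Y69.83 F1122
G01 X15.95 Y80.34 F1122
G01 X78.47 Y80.25 F1122
M5
G0 X0.00 Y0.00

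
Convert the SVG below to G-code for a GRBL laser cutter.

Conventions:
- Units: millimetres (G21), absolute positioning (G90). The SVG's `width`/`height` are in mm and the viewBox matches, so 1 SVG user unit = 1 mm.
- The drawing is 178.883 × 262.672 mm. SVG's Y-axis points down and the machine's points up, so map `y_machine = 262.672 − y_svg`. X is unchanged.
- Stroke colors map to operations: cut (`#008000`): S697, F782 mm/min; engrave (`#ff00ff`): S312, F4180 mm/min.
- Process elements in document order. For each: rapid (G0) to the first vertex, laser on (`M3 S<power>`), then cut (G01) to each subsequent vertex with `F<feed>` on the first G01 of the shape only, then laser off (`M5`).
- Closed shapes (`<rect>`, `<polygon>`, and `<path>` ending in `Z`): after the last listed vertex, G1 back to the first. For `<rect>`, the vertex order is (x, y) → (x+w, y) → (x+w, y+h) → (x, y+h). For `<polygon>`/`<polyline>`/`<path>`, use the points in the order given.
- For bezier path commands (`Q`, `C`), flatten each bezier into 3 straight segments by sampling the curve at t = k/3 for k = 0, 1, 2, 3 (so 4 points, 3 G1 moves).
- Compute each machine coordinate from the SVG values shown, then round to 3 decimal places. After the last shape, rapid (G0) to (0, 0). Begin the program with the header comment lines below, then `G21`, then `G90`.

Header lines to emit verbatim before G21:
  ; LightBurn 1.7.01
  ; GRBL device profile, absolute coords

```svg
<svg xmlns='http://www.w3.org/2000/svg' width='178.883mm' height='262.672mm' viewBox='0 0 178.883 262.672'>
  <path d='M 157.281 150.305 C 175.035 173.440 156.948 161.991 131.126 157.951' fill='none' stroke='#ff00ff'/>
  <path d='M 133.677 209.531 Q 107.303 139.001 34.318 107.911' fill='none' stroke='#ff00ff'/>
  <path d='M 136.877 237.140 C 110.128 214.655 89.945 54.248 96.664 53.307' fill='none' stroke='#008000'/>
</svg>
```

; LightBurn 1.7.01
; GRBL device profile, absolute coords
G21
G90
G0 X157.281 Y112.367
M3 S312
G01 X164.129 Y99.205 F4180
G01 X153.329 Y99.767
G01 X131.126 Y104.721
M5
G0 X133.677 Y53.141
M3 S312
G01 X110.915 Y95.779 F4180
G01 X77.796 Y129.652
G01 X34.318 Y154.761
M5
G0 X136.877 Y25.532
M3 S697
G01 X113.070 Y82.977 F782
G01 X98.159 Y166.283
G01 X96.664 Y209.365
M5
G0 X0.000 Y0.000

Since the viewBox matches the mm dimensions, user units are millimetres directly. The only transform is the Y-flip y_m = 262.672 − y_svg.

Shape 1 is a cubic bezier drawn with `<path>`. Its stroke #ff00ff means engrave at S312, F4180. After flipping Y the toolpath is (157.281,112.367) → (164.129,99.205) → (153.329,99.767) → (131.126,104.721).

Shape 2 is a quadratic bezier drawn with `<path>`. Its stroke #ff00ff means engrave at S312, F4180. After flipping Y the toolpath is (133.677,53.141) → (110.915,95.779) → (77.796,129.652) → (34.318,154.761).

Shape 3 is a cubic bezier drawn with `<path>`. Its stroke #008000 means cut at S697, F782. After flipping Y the toolpath is (136.877,25.532) → (113.070,82.977) → (98.159,166.283) → (96.664,209.365).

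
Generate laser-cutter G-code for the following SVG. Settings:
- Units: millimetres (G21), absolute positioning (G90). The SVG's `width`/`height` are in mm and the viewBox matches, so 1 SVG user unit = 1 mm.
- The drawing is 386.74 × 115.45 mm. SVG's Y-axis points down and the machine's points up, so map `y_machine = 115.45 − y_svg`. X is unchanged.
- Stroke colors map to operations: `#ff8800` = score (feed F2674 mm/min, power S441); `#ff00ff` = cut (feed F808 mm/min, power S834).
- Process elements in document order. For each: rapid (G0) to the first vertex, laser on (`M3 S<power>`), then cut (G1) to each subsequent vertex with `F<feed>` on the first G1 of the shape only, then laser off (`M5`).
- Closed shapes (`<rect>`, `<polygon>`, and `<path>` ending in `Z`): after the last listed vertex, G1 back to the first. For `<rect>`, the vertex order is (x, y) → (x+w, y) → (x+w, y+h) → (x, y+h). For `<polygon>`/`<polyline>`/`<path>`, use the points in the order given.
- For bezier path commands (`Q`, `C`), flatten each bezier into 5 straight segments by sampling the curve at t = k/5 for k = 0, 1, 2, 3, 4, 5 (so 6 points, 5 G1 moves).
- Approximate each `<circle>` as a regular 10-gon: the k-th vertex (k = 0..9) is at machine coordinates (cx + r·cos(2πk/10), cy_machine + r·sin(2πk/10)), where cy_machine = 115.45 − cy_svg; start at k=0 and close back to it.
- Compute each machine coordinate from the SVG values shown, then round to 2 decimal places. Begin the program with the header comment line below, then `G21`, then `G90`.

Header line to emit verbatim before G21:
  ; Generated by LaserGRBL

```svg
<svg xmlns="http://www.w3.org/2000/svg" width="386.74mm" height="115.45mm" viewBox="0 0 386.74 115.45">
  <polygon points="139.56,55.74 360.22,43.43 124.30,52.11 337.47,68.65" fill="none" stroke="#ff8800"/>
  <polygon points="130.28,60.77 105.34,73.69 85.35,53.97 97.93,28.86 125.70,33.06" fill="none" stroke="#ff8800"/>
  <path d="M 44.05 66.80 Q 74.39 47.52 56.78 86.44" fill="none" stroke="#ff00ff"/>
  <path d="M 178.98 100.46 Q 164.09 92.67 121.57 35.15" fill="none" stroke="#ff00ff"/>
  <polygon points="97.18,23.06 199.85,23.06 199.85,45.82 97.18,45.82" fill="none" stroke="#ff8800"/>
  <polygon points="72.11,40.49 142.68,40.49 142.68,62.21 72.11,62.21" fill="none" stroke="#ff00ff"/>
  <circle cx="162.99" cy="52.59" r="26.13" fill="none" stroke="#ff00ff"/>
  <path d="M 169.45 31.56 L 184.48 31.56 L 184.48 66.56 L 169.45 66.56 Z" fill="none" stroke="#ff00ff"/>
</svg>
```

; Generated by LaserGRBL
G21
G90
G0 X139.56 Y59.71
M3 S441
G1 X360.22 Y72.02 F2674
G1 X124.30 Y63.34
G1 X337.47 Y46.80
G1 X139.56 Y59.71
M5
G0 X130.28 Y54.68
M3 S441
G1 X105.34 Y41.76 F2674
G1 X85.35 Y61.48
G1 X97.93 Y86.59
G1 X125.70 Y82.39
G1 X130.28 Y54.68
M5
G0 X44.05 Y48.65
M3 S834
G1 X54.27 Y54.03 F808
G1 X60.65 Y54.76
G1 X63.20 Y50.83
G1 X61.91 Y42.25
G1 X56.78 Y29.01
M5
G0 X178.98 Y14.99
M3 S834
G1 X171.92 Y20.10 F808
G1 X162.65 Y29.18
G1 X151.17 Y42.24
G1 X137.47 Y59.28
G1 X121.57 Y80.30
M5
G0 X97.18 Y92.39
M3 S441
G1 X199.85 Y92.39 F2674
G1 X199.85 Y69.63
G1 X97.18 Y69.63
G1 X97.18 Y92.39
M5
G0 X72.11 Y74.96
M3 S834
G1 X142.68 Y74.96 F808
G1 X142.68 Y53.24
G1 X72.11 Y53.24
G1 X72.11 Y74.96
M5
G0 X189.12 Y62.86
M3 S834
G1 X184.13 Y78.22 F808
G1 X171.06 Y87.71
G1 X154.92 Y87.71
G1 X141.85 Y78.22
G1 X136.86 Y62.86
G1 X141.85 Y47.50
G1 X154.92 Y38.01
G1 X171.06 Y38.01
G1 X184.13 Y47.50
G1 X189.12 Y62.86
M5
G0 X169.45 Y83.89
M3 S834
G1 X184.48 Y83.89 F808
G1 X184.48 Y48.89
G1 X169.45 Y48.89
G1 X169.45 Y83.89
M5

viewBox `0 0 386.74 115.45` with mm width/height → 1 unit = 1 mm. Flip: y_m = 115.45 − y_svg.

**Shape 1** — `<polygon>` closed polygon, stroke `#ff8800` → score (S441, F2674). Machine vertices: (139.56,59.71) → (360.22,72.02) → (124.30,63.34) → (337.47,46.80) → (139.56,59.71). Closed: final G1 returns to the first vertex.

**Shape 2** — `<polygon>` regular polygon, stroke `#ff8800` → score (S441, F2674). Machine vertices: (130.28,54.68) → (105.34,41.76) → (85.35,61.48) → (97.93,86.59) → (125.70,82.39) → (130.28,54.68). Closed: final G1 returns to the first vertex.

**Shape 3** — `<path>` quadratic bezier, stroke `#ff00ff` → cut (S834, F808). Control points (SVG): P0=(44.05,66.80), P1=(74.39,47.52), P2=(56.78,86.44); sampled at t=k/5. Machine vertices: (44.05,48.65) → (54.27,54.03) → (60.65,54.76) → (63.20,50.83) → (61.91,42.25) → (56.78,29.01). Open path.

**Shape 4** — `<path>` quadratic bezier, stroke `#ff00ff` → cut (S834, F808). Control points (SVG): P0=(178.98,100.46), P1=(164.09,92.67), P2=(121.57,35.15); sampled at t=k/5. Machine vertices: (178.98,14.99) → (171.92,20.10) → (162.65,29.18) → (151.17,42.24) → (137.47,59.28) → (121.57,80.30). Open path.

**Shape 5** — `<polygon>` rectangle, stroke `#ff8800` → score (S441, F2674). Machine vertices: (97.18,92.39) → (199.85,92.39) → (199.85,69.63) → (97.18,69.63) → (97.18,92.39). Closed: final G1 returns to the first vertex.

**Shape 6** — `<polygon>` rectangle, stroke `#ff00ff` → cut (S834, F808). Machine vertices: (72.11,74.96) → (142.68,74.96) → (142.68,53.24) → (72.11,53.24) → (72.11,74.96). Closed: final G1 returns to the first vertex.

**Shape 7** — `<circle>` circle, stroke `#ff00ff` → cut (S834, F808). Machine vertices: (189.12,62.86) → (184.13,78.22) → (171.06,87.71) → (154.92,87.71) → (141.85,78.22) → (136.86,62.86) → (141.85,47.50) → (154.92,38.01) → (171.06,38.01) → (184.13,47.50) → (189.12,62.86). Closed: final G1 returns to the first vertex.

**Shape 8** — `<path>` rectangle, stroke `#ff00ff` → cut (S834, F808). Machine vertices: (169.45,83.89) → (184.48,83.89) → (184.48,48.89) → (169.45,48.89) → (169.45,83.89). Closed: final G1 returns to the first vertex.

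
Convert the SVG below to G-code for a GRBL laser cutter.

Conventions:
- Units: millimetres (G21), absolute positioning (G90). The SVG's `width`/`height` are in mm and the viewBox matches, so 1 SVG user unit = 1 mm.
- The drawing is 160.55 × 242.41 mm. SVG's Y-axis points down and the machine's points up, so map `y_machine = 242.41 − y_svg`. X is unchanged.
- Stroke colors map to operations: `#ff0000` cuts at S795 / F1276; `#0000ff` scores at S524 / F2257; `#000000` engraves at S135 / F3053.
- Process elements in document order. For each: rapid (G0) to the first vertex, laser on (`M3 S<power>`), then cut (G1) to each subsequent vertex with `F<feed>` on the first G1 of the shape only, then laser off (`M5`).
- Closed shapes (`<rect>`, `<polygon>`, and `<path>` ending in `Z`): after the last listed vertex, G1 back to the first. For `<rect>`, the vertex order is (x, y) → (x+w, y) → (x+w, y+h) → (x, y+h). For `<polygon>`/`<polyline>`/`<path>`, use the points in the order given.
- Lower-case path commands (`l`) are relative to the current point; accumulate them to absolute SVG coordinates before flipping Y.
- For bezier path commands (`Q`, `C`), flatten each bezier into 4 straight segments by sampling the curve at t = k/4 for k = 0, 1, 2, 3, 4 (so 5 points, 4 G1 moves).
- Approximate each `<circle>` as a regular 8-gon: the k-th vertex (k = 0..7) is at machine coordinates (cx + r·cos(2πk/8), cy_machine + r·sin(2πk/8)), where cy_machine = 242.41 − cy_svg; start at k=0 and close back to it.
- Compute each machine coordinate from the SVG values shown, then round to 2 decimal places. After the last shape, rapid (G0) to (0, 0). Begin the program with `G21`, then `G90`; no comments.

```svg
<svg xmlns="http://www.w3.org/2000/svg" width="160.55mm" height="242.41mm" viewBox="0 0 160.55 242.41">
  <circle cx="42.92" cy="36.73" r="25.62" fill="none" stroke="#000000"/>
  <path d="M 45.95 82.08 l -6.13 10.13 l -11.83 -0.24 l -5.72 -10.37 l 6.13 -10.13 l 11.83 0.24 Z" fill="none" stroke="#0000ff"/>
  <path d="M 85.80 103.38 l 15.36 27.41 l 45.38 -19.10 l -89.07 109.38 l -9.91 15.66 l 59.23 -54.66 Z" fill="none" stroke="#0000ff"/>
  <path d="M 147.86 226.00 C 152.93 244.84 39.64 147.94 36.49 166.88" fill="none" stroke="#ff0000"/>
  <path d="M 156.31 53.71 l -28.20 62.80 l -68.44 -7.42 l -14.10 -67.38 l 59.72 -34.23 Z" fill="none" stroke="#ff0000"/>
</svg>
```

viewBox `0 0 160.55 242.41` with mm width/height → 1 unit = 1 mm. Flip: y_m = 242.41 − y_svg.

**Shape 1** — `<circle>` circle, stroke `#000000` → engrave (S135, F3053). Machine vertices: (68.54,205.68) → (61.04,223.80) → (42.92,231.30) → (24.80,223.80) → (17.30,205.68) → (24.80,187.56) → (42.92,180.06) → (61.04,187.56) → (68.54,205.68). Closed: final G1 returns to the first vertex.

**Shape 2** — `<path>` regular polygon, stroke `#0000ff` → score (S524, F2257). Machine vertices: (45.95,160.33) → (39.82,150.20) → (27.99,150.44) → (22.27,160.81) → (28.40,170.94) → (40.23,170.70) → (45.95,160.33). Closed: final G1 returns to the first vertex.

**Shape 3** — `<path>` closed polygon, stroke `#0000ff` → score (S524, F2257). Machine vertices: (85.80,139.03) → (101.16,111.62) → (146.54,130.72) → (57.47,21.34) → (47.56,5.68) → (106.79,60.34) → (85.80,139.03). Closed: final G1 returns to the first vertex.

**Shape 4** — `<path>` cubic bezier, stroke `#ff0000` → cut (S795, F1276). Control points (SVG): P0=(147.86,226.00), P1=(152.93,244.84), P2=(39.64,147.94), P3=(36.49,166.88); sampled at t=k/4. Machine vertices: (147.86,16.41) → (133.04,20.36) → (95.26,46.01) → (55.93,71.63) → (36.49,75.53). Open path.

**Shape 5** — `<path>` regular polygon, stroke `#ff0000` → cut (S795, F1276). Machine vertices: (156.31,188.70) → (128.11,125.90) → (59.67,133.32) → (45.57,200.70) → (105.29,234.93) → (156.31,188.70). Closed: final G1 returns to the first vertex.

G21
G90
G0 X68.54 Y205.68
M3 S135
G1 X61.04 Y223.80 F3053
G1 X42.92 Y231.30
G1 X24.80 Y223.80
G1 X17.30 Y205.68
G1 X24.80 Y187.56
G1 X42.92 Y180.06
G1 X61.04 Y187.56
G1 X68.54 Y205.68
M5
G0 X45.95 Y160.33
M3 S524
G1 X39.82 Y150.20 F2257
G1 X27.99 Y150.44
G1 X22.27 Y160.81
G1 X28.40 Y170.94
G1 X40.23 Y170.70
G1 X45.95 Y160.33
M5
G0 X85.80 Y139.03
M3 S524
G1 X101.16 Y111.62 F2257
G1 X146.54 Y130.72
G1 X57.47 Y21.34
G1 X47.56 Y5.68
G1 X106.79 Y60.34
G1 X85.80 Y139.03
M5
G0 X147.86 Y16.41
M3 S795
G1 X133.04 Y20.36 F1276
G1 X95.26 Y46.01
G1 X55.93 Y71.63
G1 X36.49 Y75.53
M5
G0 X156.31 Y188.70
M3 S795
G1 X128.11 Y125.90 F1276
G1 X59.67 Y133.32
G1 X45.57 Y200.70
G1 X105.29 Y234.93
G1 X156.31 Y188.70
M5
G0 X0.00 Y0.00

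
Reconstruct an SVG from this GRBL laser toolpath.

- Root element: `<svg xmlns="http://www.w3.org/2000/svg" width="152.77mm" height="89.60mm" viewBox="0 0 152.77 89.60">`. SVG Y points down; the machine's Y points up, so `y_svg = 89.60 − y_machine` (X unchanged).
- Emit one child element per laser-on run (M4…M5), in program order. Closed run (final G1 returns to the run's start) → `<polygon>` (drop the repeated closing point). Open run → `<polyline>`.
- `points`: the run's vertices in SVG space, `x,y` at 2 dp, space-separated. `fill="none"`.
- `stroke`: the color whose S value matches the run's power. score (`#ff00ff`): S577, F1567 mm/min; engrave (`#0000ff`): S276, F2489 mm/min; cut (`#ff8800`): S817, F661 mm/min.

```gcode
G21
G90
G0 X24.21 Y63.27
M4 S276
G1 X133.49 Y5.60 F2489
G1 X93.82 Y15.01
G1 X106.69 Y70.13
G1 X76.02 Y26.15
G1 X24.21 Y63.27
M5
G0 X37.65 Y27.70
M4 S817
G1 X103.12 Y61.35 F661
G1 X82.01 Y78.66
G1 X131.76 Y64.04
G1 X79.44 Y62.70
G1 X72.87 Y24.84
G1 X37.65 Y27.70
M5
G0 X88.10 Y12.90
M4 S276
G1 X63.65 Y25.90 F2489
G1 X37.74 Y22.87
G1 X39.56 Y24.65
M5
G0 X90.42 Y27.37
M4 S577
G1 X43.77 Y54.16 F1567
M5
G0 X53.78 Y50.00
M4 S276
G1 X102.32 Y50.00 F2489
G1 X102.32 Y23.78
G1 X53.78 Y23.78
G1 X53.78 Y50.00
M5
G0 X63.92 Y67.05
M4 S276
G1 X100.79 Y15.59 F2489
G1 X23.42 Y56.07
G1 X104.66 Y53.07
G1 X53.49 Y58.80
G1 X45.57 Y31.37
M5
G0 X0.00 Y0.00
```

y_svg = 89.60 − y_m.

[1] S276→`#0000ff` (engrave); closed run; points: 24.21,26.33 133.49,84.00 93.82,74.59 106.69,19.47 76.02,63.45

[2] S817→`#ff8800` (cut); closed run; points: 37.65,61.90 103.12,28.25 82.01,10.94 131.76,25.56 79.44,26.90 72.87,64.76

[3] S276→`#0000ff` (engrave); open run; points: 88.10,76.70 63.65,63.70 37.74,66.73 39.56,64.95

[4] S577→`#ff00ff` (score); open run; points: 90.42,62.23 43.77,35.44

[5] S276→`#0000ff` (engrave); closed run; points: 53.78,39.60 102.32,39.60 102.32,65.82 53.78,65.82

[6] S276→`#0000ff` (engrave); open run; points: 63.92,22.55 100.79,74.01 23.42,33.53 104.66,36.53 53.49,30.80 45.57,58.23

<svg xmlns="http://www.w3.org/2000/svg" width="152.77mm" height="89.60mm" viewBox="0 0 152.77 89.60">
  <polygon points="24.21,26.33 133.49,84.00 93.82,74.59 106.69,19.47 76.02,63.45" fill="none" stroke="#0000ff"/>
  <polygon points="37.65,61.90 103.12,28.25 82.01,10.94 131.76,25.56 79.44,26.90 72.87,64.76" fill="none" stroke="#ff8800"/>
  <polyline points="88.10,76.70 63.65,63.70 37.74,66.73 39.56,64.95" fill="none" stroke="#0000ff"/>
  <polyline points="90.42,62.23 43.77,35.44" fill="none" stroke="#ff00ff"/>
  <polygon points="53.78,39.60 102.32,39.60 102.32,65.82 53.78,65.82" fill="none" stroke="#0000ff"/>
  <polyline points="63.92,22.55 100.79,74.01 23.42,33.53 104.66,36.53 53.49,30.80 45.57,58.23" fill="none" stroke="#0000ff"/>
</svg>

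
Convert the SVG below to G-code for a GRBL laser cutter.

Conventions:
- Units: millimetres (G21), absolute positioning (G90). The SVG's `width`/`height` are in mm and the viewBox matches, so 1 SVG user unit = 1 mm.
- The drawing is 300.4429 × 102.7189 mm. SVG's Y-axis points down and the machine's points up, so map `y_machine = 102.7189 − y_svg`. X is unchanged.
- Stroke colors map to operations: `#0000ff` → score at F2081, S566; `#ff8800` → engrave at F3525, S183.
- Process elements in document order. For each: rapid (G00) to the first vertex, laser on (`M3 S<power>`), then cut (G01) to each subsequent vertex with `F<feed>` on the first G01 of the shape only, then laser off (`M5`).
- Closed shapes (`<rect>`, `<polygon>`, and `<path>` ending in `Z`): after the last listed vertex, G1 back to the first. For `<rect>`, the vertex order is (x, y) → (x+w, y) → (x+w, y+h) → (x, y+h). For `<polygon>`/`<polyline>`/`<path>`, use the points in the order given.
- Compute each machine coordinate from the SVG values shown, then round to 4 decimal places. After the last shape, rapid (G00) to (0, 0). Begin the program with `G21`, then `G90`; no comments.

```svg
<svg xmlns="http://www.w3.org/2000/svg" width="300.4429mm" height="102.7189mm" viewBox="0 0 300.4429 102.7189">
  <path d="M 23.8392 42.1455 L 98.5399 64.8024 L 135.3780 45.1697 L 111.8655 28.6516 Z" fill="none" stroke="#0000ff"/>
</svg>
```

G21
G90
G00 X23.8392 Y60.5734
M3 S566
G01 X98.5399 Y37.9165 F2081
G01 X135.3780 Y57.5492
G01 X111.8655 Y74.0673
G01 X23.8392 Y60.5734
M5
G00 X0.0000 Y0.0000

1 u = 1 mm; y_m = 102.7189 − y.

[1] `<path>` closed polygon, #0000ff→score S566 F2081: (23.8392,60.5734) → (98.5399,37.9165) → (135.3780,57.5492) → (111.8655,74.0673) → (23.8392,60.5734) (closed)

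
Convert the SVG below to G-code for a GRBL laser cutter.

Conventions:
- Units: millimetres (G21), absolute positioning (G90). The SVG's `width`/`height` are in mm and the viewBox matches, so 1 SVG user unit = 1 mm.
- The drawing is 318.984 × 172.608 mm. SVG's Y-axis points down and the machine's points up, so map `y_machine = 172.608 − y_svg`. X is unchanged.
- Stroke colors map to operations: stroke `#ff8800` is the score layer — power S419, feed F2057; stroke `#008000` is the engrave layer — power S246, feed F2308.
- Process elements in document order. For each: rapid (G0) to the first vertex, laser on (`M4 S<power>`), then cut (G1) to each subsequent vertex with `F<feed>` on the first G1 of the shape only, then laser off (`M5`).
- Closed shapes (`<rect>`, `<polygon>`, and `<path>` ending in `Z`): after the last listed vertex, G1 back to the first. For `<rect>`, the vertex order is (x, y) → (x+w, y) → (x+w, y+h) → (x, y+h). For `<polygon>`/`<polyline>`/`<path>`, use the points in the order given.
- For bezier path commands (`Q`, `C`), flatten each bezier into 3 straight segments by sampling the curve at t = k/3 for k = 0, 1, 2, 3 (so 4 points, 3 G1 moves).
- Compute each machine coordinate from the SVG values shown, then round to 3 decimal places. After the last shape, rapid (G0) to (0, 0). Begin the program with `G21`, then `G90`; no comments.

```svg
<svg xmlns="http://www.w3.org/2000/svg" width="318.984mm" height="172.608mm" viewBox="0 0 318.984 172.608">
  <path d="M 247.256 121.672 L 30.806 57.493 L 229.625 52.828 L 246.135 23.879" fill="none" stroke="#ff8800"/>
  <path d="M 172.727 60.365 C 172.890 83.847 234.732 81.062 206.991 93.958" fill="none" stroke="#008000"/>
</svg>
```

G21
G90
G0 X247.256 Y50.936
M4 S419
G1 X30.806 Y115.115 F2057
G1 X229.625 Y119.780
G1 X246.135 Y148.729
M5
G0 X172.727 Y112.243
M4 S246
G1 X187.847 Y95.963 F2308
G1 X210.473 Y87.873
G1 X206.991 Y78.650
M5
G0 X0.000 Y0.000

Since the viewBox matches the mm dimensions, user units are millimetres directly. The only transform is the Y-flip y_m = 172.608 − y_svg.

Shape 1 is a open polyline drawn with `<path>`. Its stroke #ff8800 means score at S419, F2057. After flipping Y the toolpath is (247.256,50.936) → (30.806,115.115) → (229.625,119.780) → (246.135,148.729).

Shape 2 is a cubic bezier drawn with `<path>`. Its stroke #008000 means engrave at S246, F2308. After flipping Y the toolpath is (172.727,112.243) → (187.847,95.963) → (210.473,87.873) → (206.991,78.650).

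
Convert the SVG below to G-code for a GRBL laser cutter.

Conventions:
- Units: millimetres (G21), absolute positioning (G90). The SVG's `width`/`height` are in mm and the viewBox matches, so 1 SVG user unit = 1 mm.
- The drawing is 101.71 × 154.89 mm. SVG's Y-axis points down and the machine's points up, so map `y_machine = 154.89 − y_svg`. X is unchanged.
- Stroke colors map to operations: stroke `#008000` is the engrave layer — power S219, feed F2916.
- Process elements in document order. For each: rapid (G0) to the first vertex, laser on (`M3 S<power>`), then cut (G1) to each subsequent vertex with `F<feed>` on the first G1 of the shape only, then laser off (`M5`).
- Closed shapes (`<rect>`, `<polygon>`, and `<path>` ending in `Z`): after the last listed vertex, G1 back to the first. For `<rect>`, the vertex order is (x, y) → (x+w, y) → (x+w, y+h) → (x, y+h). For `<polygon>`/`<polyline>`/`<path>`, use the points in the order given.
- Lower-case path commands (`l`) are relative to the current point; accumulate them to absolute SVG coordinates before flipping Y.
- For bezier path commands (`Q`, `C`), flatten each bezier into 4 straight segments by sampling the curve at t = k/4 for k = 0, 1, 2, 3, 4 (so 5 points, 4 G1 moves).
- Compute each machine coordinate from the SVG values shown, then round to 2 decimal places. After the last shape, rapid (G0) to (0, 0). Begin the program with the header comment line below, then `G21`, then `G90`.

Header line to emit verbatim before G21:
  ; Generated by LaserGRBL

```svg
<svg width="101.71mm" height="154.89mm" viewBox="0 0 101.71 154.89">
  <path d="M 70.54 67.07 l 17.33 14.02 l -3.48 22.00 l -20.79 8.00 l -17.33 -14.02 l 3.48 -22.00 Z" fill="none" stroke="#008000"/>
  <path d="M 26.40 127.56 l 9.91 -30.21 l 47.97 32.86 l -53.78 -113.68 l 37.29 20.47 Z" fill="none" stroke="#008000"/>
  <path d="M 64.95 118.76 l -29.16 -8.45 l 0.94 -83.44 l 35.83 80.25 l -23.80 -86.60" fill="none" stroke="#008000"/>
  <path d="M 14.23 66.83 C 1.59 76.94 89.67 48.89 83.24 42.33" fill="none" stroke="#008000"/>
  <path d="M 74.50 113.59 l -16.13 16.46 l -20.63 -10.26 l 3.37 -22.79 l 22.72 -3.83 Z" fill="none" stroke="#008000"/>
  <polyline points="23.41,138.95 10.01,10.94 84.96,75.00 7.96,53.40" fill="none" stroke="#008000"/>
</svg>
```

viewBox `0 0 101.71 154.89` with mm width/height → 1 unit = 1 mm. Flip: y_m = 154.89 − y_svg.

**Shape 1** — `<path>` regular polygon, stroke `#008000` → engrave (S219, F2916). Machine vertices: (70.54,87.82) → (87.87,73.80) → (84.39,51.80) → (63.60,43.80) → (46.27,57.82) → (49.75,79.82) → (70.54,87.82). Closed: final G1 returns to the first vertex.

**Shape 2** — `<path>` closed polygon, stroke `#008000` → engrave (S219, F2916). Machine vertices: (26.40,27.33) → (36.31,57.54) → (84.28,24.68) → (30.50,138.36) → (67.79,117.89) → (26.40,27.33). Closed: final G1 returns to the first vertex.

**Shape 3** — `<path>` open polyline, stroke `#008000` → engrave (S219, F2916). Machine vertices: (64.95,36.13) → (35.79,44.58) → (36.73,128.02) → (72.56,47.77) → (48.76,134.37). Open path.

**Shape 4** — `<path>` cubic bezier, stroke `#008000` → engrave (S219, F2916). Control points (SVG): P0=(14.23,66.83), P1=(1.59,76.94), P2=(89.67,48.89), P3=(83.24,42.33); sampled at t=k/4. Machine vertices: (14.23,88.06) → (20.58,86.70) → (46.41,94.06) → (73.39,104.54) → (83.24,112.56). Open path.

**Shape 5** — `<path>` regular polygon, stroke `#008000` → engrave (S219, F2916). Machine vertices: (74.50,41.30) → (58.37,24.84) → (37.74,35.10) → (41.11,57.89) → (63.83,61.72) → (74.50,41.30). Closed: final G1 returns to the first vertex.

**Shape 6** — `<polyline>` open polyline, stroke `#008000` → engrave (S219, F2916). Machine vertices: (23.41,15.94) → (10.01,143.95) → (84.96,79.89) → (7.96,101.49). Open path.

; Generated by LaserGRBL
G21
G90
G0 X70.54 Y87.82
M3 S219
G1 X87.87 Y73.80 F2916
G1 X84.39 Y51.80
G1 X63.60 Y43.80
G1 X46.27 Y57.82
G1 X49.75 Y79.82
G1 X70.54 Y87.82
M5
G0 X26.40 Y27.33
M3 S219
G1 X36.31 Y57.54 F2916
G1 X84.28 Y24.68
G1 X30.50 Y138.36
G1 X67.79 Y117.89
G1 X26.40 Y27.33
M5
G0 X64.95 Y36.13
M3 S219
G1 X35.79 Y44.58 F2916
G1 X36.73 Y128.02
G1 X72.56 Y47.77
G1 X48.76 Y134.37
M5
G0 X14.23 Y88.06
M3 S219
G1 X20.58 Y86.70 F2916
G1 X46.41 Y94.06
G1 X73.39 Y104.54
G1 X83.24 Y112.56
M5
G0 X74.50 Y41.30
M3 S219
G1 X58.37 Y24.84 F2916
G1 X37.74 Y35.10
G1 X41.11 Y57.89
G1 X63.83 Y61.72
G1 X74.50 Y41.30
M5
G0 X23.41 Y15.94
M3 S219
G1 X10.01 Y143.95 F2916
G1 X84.96 Y79.89
G1 X7.96 Y101.49
M5
G0 X0.00 Y0.00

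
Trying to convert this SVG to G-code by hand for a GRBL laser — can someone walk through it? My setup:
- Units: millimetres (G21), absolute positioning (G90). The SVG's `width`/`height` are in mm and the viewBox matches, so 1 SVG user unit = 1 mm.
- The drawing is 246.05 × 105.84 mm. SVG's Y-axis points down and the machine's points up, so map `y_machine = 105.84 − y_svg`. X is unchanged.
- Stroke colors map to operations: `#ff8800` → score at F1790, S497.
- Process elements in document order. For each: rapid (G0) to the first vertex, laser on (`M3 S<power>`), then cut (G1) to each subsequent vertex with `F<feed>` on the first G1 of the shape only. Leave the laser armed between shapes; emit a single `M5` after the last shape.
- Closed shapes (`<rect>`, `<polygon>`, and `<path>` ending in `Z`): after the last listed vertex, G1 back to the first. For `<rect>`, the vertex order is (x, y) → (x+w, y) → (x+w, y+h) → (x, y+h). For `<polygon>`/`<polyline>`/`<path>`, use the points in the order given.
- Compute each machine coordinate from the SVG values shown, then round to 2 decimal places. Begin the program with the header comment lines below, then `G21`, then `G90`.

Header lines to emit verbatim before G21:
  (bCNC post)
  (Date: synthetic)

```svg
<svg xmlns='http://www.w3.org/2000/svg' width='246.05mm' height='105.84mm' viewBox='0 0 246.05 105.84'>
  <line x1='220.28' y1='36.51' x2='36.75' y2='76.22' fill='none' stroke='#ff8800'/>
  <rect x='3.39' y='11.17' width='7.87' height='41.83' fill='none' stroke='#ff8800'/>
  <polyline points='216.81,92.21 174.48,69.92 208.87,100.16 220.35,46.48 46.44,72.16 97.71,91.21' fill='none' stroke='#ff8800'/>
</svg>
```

1 u = 1 mm; y_m = 105.84 − y.

[1] `<line>` line segment, #ff8800→score S497 F1790: (220.28,69.33) → (36.75,29.62)

[2] `<rect>` rectangle, #ff8800→score S497 F1790: (3.39,94.67) → (11.26,94.67) → (11.26,52.84) → (3.39,52.84) → (3.39,94.67) (closed)

[3] `<polyline>` open polyline, #ff8800→score S497 F1790: (216.81,13.63) → (174.48,35.92) → (208.87,5.68) → (220.35,59.36) → (46.44,33.68) → (97.71,14.63)

(bCNC post)
(Date: synthetic)
G21
G90
G0 X220.28 Y69.33
M3 S497
G1 X36.75 Y29.62 F1790
G0 X3.39 Y94.67
M3 S497
G1 X11.26 Y94.67 F1790
G1 X11.26 Y52.84
G1 X3.39 Y52.84
G1 X3.39 Y94.67
G0 X216.81 Y13.63
M3 S497
G1 X174.48 Y35.92 F1790
G1 X208.87 Y5.68
G1 X220.35 Y59.36
G1 X46.44 Y33.68
G1 X97.71 Y14.63
M5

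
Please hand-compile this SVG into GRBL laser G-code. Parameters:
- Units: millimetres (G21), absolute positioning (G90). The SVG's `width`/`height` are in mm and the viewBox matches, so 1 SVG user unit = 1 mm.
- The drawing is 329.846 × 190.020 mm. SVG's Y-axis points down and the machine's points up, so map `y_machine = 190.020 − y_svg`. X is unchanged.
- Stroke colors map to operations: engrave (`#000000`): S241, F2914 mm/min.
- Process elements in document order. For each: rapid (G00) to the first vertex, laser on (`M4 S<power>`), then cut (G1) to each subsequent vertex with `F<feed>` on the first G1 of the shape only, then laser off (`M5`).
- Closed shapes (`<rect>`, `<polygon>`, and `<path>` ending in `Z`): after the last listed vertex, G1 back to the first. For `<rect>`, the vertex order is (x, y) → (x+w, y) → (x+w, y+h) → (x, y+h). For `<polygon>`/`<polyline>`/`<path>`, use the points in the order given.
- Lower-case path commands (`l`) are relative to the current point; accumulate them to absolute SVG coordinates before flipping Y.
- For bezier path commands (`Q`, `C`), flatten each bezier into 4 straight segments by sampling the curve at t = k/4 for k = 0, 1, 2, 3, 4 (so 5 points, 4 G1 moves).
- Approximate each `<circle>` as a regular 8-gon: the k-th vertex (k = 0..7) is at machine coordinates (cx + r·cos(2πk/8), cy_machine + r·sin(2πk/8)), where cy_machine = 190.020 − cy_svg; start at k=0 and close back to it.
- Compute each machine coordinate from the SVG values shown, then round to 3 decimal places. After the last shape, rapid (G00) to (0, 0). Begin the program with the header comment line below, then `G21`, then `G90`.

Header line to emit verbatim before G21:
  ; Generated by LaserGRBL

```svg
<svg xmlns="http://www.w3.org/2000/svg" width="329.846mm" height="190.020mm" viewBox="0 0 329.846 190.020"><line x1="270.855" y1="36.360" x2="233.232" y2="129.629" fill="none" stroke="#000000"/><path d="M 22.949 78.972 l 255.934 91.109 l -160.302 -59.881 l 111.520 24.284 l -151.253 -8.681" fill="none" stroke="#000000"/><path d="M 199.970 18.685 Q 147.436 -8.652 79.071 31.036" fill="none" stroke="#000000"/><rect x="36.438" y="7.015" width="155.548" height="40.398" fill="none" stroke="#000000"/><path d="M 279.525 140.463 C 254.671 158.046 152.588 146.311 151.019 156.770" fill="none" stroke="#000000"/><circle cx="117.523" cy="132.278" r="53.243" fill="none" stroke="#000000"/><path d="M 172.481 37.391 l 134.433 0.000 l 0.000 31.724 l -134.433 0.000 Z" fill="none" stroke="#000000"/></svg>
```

; Generated by LaserGRBL
G21
G90
G00 X270.855 Y153.660
M4 S241
G1 X233.232 Y60.391 F2914
M5
G00 X22.949 Y111.048
M4 S241
G1 X278.883 Y19.939 F2914
G1 X118.581 Y79.820
G1 X230.101 Y55.536
G1 X78.848 Y64.217
M5
G00 X199.970 Y171.335
M4 S241
G1 X172.714 Y180.814 F2914
G1 X143.478 Y181.916
G1 X112.264 Y174.639
G1 X79.071 Y158.984
M5
G00 X36.438 Y183.005
M4 S241
G1 X191.986 Y183.005 F2914
G1 X191.986 Y142.607
G1 X36.438 Y142.607
G1 X36.438 Y183.005
M5
G00 X279.525 Y49.557
M4 S241
G1 X249.181 Y41.062 F2914
G1 X206.540 Y38.732
G1 X168.265 Y37.738
G1 X151.019 Y33.250
M5
G00 X170.766 Y57.742
M4 S241
G1 X155.171 Y95.390 F2914
G1 X117.523 Y110.985
G1 X79.875 Y95.390
G1 X64.280 Y57.742
G1 X79.875 Y20.094
G1 X117.523 Y4.499
G1 X155.171 Y20.094
G1 X170.766 Y57.742
M5
G00 X172.481 Y152.629
M4 S241
G1 X306.914 Y152.629 F2914
G1 X306.914 Y120.905
G1 X172.481 Y120.905
G1 X172.481 Y152.629
M5
G00 X0.000 Y0.000

1 u = 1 mm; y_m = 190.020 − y.

[1] `<line>` line segment, #000000→engrave S241 F2914: (270.855,153.660) → (233.232,60.391)

[2] `<path>` open polyline, #000000→engrave S241 F2914: (22.949,111.048) → (278.883,19.939) → (118.581,79.820) → (230.101,55.536) → (78.848,64.217)

[3] `<path>` quadratic bezier, #000000→engrave S241 F2914: (199.970,171.335) → (172.714,180.814) → (143.478,181.916) → (112.264,174.639) → (79.071,158.984)

[4] `<rect>` rectangle, #000000→engrave S241 F2914: (36.438,183.005) → (191.986,183.005) → (191.986,142.607) → (36.438,142.607) → (36.438,183.005) (closed)

[5] `<path>` cubic bezier, #000000→engrave S241 F2914: (279.525,49.557) → (249.181,41.062) → (206.540,38.732) → (168.265,37.738) → (151.019,33.250)

[6] `<circle>` circle, #000000→engrave S241 F2914: (170.766,57.742) → (155.171,95.390) → (117.523,110.985) → (79.875,95.390) → (64.280,57.742) → (79.875,20.094) → (117.523,4.499) → (155.171,20.094) → (170.766,57.742) (closed)

[7] `<path>` rectangle, #000000→engrave S241 F2914: (172.481,152.629) → (306.914,152.629) → (306.914,120.905) → (172.481,120.905) → (172.481,152.629) (closed)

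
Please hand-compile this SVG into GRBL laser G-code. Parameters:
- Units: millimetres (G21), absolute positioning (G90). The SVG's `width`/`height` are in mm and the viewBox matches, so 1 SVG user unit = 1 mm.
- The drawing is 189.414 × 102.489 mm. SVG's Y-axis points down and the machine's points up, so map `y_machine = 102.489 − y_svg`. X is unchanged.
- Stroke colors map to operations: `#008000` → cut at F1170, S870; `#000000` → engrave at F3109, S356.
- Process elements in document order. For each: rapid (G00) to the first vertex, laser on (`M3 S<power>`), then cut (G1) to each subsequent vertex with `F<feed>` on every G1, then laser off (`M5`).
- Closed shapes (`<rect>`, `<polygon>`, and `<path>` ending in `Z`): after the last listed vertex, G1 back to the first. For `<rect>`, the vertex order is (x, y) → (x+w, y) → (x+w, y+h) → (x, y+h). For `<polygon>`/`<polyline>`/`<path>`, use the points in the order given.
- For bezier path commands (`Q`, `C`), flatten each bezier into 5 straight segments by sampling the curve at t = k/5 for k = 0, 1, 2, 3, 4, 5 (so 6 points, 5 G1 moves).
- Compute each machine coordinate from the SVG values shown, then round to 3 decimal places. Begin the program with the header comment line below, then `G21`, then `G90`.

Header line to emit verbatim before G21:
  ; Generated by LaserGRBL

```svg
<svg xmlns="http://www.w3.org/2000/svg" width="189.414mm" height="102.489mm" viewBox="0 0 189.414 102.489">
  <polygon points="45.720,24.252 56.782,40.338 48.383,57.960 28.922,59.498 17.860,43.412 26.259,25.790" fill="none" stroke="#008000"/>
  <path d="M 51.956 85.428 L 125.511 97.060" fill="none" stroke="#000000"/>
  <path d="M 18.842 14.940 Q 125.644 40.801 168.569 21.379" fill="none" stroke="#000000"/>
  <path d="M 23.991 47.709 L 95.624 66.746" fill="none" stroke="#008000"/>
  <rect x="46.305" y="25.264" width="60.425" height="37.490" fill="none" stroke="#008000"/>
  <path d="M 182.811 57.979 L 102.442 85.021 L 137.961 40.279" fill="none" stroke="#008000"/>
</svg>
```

; Generated by LaserGRBL
G21
G90
G00 X45.720 Y78.237
M3 S870
G1 X56.782 Y62.151 F1170
G1 X48.383 Y44.529 F1170
G1 X28.922 Y42.991 F1170
G1 X17.860 Y59.077 F1170
G1 X26.259 Y76.699 F1170
G1 X45.720 Y78.237 F1170
M5
G00 X51.956 Y17.061
M3 S356
G1 X125.511 Y5.429 F3109
M5
G00 X18.842 Y87.549
M3 S356
G1 X59.008 Y79.016 F3109
G1 X94.063 Y74.105 F3109
G1 X124.009 Y72.818 F3109
G1 X148.844 Y75.153 F3109
G1 X168.569 Y81.110 F3109
M5
G00 X23.991 Y54.780
M3 S870
G1 X95.624 Y35.743 F1170
M5
G00 X46.305 Y77.225
M3 S870
G1 X106.730 Y77.225 F1170
G1 X106.730 Y39.735 F1170
G1 X46.305 Y39.735 F1170
G1 X46.305 Y77.225 F1170
M5
G00 X182.811 Y44.510
M3 S870
G1 X102.442 Y17.468 F1170
G1 X137.961 Y62.210 F1170
M5

1 u = 1 mm; y_m = 102.489 − y.

[1] `<polygon>` regular polygon, #008000→cut S870 F1170: (45.720,78.237) → (56.782,62.151) → (48.383,44.529) → (28.922,42.991) → (17.860,59.077) → (26.259,76.699) → (45.720,78.237) (closed)

[2] `<path>` line segment, #000000→engrave S356 F3109: (51.956,17.061) → (125.511,5.429)

[3] `<path>` quadratic bezier, #000000→engrave S356 F3109: (18.842,87.549) → (59.008,79.016) → (94.063,74.105) → (124.009,72.818) → (148.844,75.153) → (168.569,81.110)

[4] `<path>` line segment, #008000→cut S870 F1170: (23.991,54.780) → (95.624,35.743)

[5] `<rect>` rectangle, #008000→cut S870 F1170: (46.305,77.225) → (106.730,77.225) → (106.730,39.735) → (46.305,39.735) → (46.305,77.225) (closed)

[6] `<path>` open polyline, #008000→cut S870 F1170: (182.811,44.510) → (102.442,17.468) → (137.961,62.210)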